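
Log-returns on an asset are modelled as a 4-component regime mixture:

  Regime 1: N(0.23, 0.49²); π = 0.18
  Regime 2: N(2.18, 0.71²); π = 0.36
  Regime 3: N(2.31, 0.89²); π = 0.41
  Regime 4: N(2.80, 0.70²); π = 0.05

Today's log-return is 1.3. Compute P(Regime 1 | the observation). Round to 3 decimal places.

0.065

The responsibility of component k is P(Z=k) f_k(x) divided by Σ_j P(Z=j) f_j(x).
Evaluate each component's likelihood at the observed value:
  f_1 = 0.0750348
  f_2 = 0.260657
  f_3 = 0.235434
  f_4 = 0.057373
Unnormalised posteriors:
  P(Z=1)·f_1 = 0.18 × 0.0750348 = 0.0135063
  P(Z=2)·f_2 = 0.36 × 0.260657 = 0.0938365
  P(Z=3)·f_3 = 0.41 × 0.235434 = 0.0965278
  P(Z=4)·f_4 = 0.05 × 0.057373 = 0.00286865
Marginal: 0.0135063 + 0.0938365 + 0.0965278 + 0.00286865 = 0.206739
P(Regime 1 | the observation) = 0.0135063 / 0.206739 ≈ 0.065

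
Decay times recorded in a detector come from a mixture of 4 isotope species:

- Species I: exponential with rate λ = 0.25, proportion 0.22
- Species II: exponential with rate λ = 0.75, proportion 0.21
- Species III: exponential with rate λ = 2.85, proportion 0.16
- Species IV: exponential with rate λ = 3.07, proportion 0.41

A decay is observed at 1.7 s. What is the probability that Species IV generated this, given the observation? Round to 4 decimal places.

0.0754

Posterior ∝ prior × likelihood, so P(k | x) ∝ π_k f_k(x); normalise over all components.
Evaluate each component's likelihood at the observed value:
  p_I = 0.25·e^(−0.25·1.7) = 0.25·e^(−0.4250) = 0.163442
  p_II = 0.75·e^(−0.75·1.7) = 0.75·e^(−1.2750) = 0.209573
  p_III = 2.85·e^(−2.85·1.7) = 2.85·e^(−4.8450) = 0.0224227
  p_IV = 3.07·e^(−3.07·1.7) = 3.07·e^(−5.2190) = 0.0166171
Weight by the priors:
  π_I·p_I = 0.22 × 0.163442 = 0.0359573
  π_II·p_II = 0.21 × 0.209573 = 0.0440104
  π_III·p_III = 0.16 × 0.0224227 = 0.00358763
  π_IV·p_IV = 0.41 × 0.0166171 = 0.00681301
Normaliser: 0.0359573 + 0.0440104 + 0.00358763 + 0.00681301 = 0.0903684
Responsibility of Species IV: 0.00681301 / 0.0903684 ≈ 0.0754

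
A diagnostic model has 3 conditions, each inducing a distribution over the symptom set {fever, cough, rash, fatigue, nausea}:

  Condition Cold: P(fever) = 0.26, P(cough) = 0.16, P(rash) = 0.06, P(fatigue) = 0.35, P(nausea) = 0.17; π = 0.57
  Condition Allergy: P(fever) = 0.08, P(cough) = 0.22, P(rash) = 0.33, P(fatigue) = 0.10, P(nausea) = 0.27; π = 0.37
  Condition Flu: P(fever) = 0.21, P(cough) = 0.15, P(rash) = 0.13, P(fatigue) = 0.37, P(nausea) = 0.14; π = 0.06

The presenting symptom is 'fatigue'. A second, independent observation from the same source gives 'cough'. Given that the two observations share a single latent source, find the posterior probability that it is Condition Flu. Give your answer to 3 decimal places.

By Bayes' theorem, P(k | x) = π_k f_k(x) / Σ_j π_j f_j(x).
Since both observations come from the same component, the likelihood for component k is f_k(x₁)·f_k(x₂).
  L_Cold = [P(fatigue | comp) = 0.35] × [0.16] = 0.056
  L_Allergy = [P(fatigue | comp) = 0.10] × [0.22] = 0.022
  L_Flu = [P(fatigue | comp) = 0.37] × [0.15] = 0.0555
Weight by the priors:
  π_Cold·L_Cold = 0.57 × 0.056 = 0.03192
  π_Allergy·L_Allergy = 0.37 × 0.022 = 0.00814
  π_Flu·L_Flu = 0.06 × 0.0555 = 0.00333
Evidence: 0.03192 + 0.00814 + 0.00333 = 0.04339
So the posterior for Condition Flu is 0.00333 / 0.04339 ≈ 0.077.

0.077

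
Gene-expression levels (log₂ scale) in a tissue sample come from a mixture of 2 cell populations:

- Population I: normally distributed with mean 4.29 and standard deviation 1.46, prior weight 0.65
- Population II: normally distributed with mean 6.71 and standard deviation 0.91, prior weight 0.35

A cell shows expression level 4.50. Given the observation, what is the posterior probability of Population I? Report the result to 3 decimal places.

The responsibility of component k is P(Z=k) f_k(x) divided by Σ_j P(Z=j) f_j(x).
Component likelihoods at x = 4.50:
  p_I = (1/(1.46·√(2π)))·exp(−(4.50−4.29)²/(2·1.46²)) = 0.273248·exp(-0.01034) = 0.270436
  p_II = (1/(0.91·√(2π)))·exp(−(4.50−6.71)²/(2·0.91²)) = 0.438398·exp(-2.94898) = 0.0229691
Prior × likelihood for each component:
  P(Z=I)·p_I = 0.65 × 0.270436 = 0.175783
  P(Z=II)·p_II = 0.35 × 0.0229691 = 0.00803917
Evidence: 0.175783 + 0.00803917 = 0.183823
Responsibility of Population I: 0.175783 / 0.183823 ≈ 0.956

0.956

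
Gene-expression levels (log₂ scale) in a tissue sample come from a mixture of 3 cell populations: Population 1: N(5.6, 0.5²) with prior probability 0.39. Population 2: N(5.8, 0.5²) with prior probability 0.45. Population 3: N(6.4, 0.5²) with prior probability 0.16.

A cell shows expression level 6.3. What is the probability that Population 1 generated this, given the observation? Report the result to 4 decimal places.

0.2541

P(component k | x) = w_k·f_k(x) / marginal(x), where marginal(x) = Σ_j w_j·f_j(x).
Normal densities:
  f_1 = (1/(0.5·√(2π)))·exp(−(6.3−5.6)²/(2·0.5²)) = 0.797885·exp(-0.98000) = 0.299455
  f_2 = (1/(0.5·√(2π)))·exp(−(6.3−5.8)²/(2·0.5²)) = 0.797885·exp(-0.50000) = 0.483941
  f_3 = (1/(0.5·√(2π)))·exp(−(6.3−6.4)²/(2·0.5²)) = 0.797885·exp(-0.02000) = 0.782085
Unnormalised posteriors:
  w_1·f_1 = 0.39 × 0.299455 = 0.116787
  w_2·f_2 = 0.45 × 0.483941 = 0.217774
  w_3·f_3 = 0.16 × 0.782085 = 0.125134
Normaliser: 0.116787 + 0.217774 + 0.125134 = 0.459695
P(Population 1 | 6.3) = 0.116787 / 0.459695 ≈ 0.2541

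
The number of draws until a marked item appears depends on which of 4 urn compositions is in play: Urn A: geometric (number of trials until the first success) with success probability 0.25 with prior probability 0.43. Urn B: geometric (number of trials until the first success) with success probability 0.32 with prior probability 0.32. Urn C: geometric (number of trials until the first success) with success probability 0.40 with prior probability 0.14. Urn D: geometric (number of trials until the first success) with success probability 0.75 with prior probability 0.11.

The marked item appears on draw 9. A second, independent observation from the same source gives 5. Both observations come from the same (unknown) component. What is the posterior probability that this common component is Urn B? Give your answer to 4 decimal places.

0.2625

The responsibility of component k is w_k f_k(x) divided by Σ_j w_j f_j(x).
Since both observations come from the same component, the likelihood for component k is f_k(x₁)·f_k(x₂).
  L_A = [0.25·(1−0.25)^8 = 0.25·0.100113 = 0.0250282] × [0.0791016] = 0.00197977
  L_B = [0.32·(1−0.32)^8 = 0.32·0.0457163 = 0.0146292] × [0.0684204] = 0.00100094
  L_C = [0.40·(1−0.40)^8 = 0.40·0.0167962 = 0.00671846] × [0.05184] = 0.000348285
  L_D = [0.75·(1−0.75)^8 = 0.75·1.52588e-05 = 1.14441e-05] × [0.00292969] = 3.35276e-08
Prior × likelihood for each component:
  w_A·L_A = 0.43 × 0.00197977 = 0.000851302
  w_B·L_B = 0.32 × 0.00100094 = 0.0003203
  w_C·L_C = 0.14 × 0.000348285 = 4.87599e-05
  w_D·L_D = 0.11 × 3.35276e-08 = 3.68804e-09
Evidence: 0.000851302 + 0.0003203 + 4.87599e-05 + 3.68804e-09 = 0.00122037
Responsibility of Urn B: 0.0003203 / 0.00122037 ≈ 0.2625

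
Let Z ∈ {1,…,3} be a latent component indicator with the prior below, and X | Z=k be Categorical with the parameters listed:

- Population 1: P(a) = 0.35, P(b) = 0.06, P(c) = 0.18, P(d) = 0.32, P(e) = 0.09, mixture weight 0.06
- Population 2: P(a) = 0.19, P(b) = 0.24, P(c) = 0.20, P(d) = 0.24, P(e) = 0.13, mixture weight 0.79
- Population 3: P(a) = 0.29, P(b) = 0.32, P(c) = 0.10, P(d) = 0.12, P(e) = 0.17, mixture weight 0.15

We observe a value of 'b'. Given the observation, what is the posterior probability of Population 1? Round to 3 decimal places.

Posterior ∝ prior × likelihood, so P(k | x) ∝ P(Z=k) f_k(x); normalise over all components.
Categorical probabilities:
  f_1 = 0.06
  f_2 = 0.24
  f_3 = 0.32
Prior × likelihood for each component:
  P(Z=1)·f_1 = 0.06 × 0.06 = 0.0036
  P(Z=2)·f_2 = 0.79 × 0.24 = 0.1896
  P(Z=3)·f_3 = 0.15 × 0.32 = 0.048
Normaliser: 0.0036 + 0.1896 + 0.048 = 0.2412
P(Population 1 | 'b') = 0.0036 / 0.2412 ≈ 0.015

0.015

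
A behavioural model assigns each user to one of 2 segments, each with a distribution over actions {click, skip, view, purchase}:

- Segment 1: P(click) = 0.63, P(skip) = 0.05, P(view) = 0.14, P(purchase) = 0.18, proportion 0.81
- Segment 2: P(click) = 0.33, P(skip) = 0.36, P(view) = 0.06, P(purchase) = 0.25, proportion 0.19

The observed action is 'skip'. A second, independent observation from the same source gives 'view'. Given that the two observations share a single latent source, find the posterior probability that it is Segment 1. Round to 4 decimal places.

Apply Bayes' rule: the posterior for each component is proportional to its prior times its likelihood at x.
Since both observations come from the same component, the likelihood for component k is f_k(x₁)·f_k(x₂).
  p_1 = [P(skip | comp) = 0.05] × [0.14] = 0.007
  p_2 = [P(skip | comp) = 0.36] × [0.06] = 0.0216
Prior × likelihood for each component:
  w_1·p_1 = 0.81 × 0.007 = 0.00567
  w_2·p_2 = 0.19 × 0.0216 = 0.004104
Marginal: 0.00567 + 0.004104 = 0.009774
Responsibility of Segment 1: 0.00567 / 0.009774 ≈ 0.5801

0.5801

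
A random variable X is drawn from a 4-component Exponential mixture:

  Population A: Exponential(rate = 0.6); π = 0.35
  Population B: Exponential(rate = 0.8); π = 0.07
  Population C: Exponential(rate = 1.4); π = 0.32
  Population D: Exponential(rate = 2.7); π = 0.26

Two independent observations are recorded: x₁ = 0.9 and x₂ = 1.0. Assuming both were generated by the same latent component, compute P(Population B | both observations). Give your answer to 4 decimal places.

0.0932

Apply Bayes' rule: the posterior for each component is proportional to its prior times its likelihood at x.
Since both observations come from the same component, the likelihood for component k is f_k(x₁)·f_k(x₂).
  L_A = [0.6·e^(−0.6·0.9) = 0.6·e^(−0.5400) = 0.349649] × [0.329287] = 0.115135
  L_B = [0.8·e^(−0.8·0.9) = 0.8·e^(−0.7200) = 0.389402] × [0.359463] = 0.139976
  L_C = [1.4·e^(−1.4·0.9) = 1.4·e^(−1.2600) = 0.397116] × [0.345236] = 0.137099
  L_D = [2.7·e^(−2.7·0.9) = 2.7·e^(−2.4300) = 0.237699] × [0.181455] = 0.0431317
Unnormalised posteriors:
  w_A·L_A = 0.35 × 0.115135 = 0.0402972
  w_B·L_B = 0.07 × 0.139976 = 0.00979829
  w_C·L_C = 0.32 × 0.137099 = 0.0438715
  w_D·L_D = 0.26 × 0.0431317 = 0.0112142
Marginal: 0.0402972 + 0.00979829 + 0.0438715 + 0.0112142 = 0.105181
P(Population B | x₁, x₂) = 0.00979829 / 0.105181 ≈ 0.0932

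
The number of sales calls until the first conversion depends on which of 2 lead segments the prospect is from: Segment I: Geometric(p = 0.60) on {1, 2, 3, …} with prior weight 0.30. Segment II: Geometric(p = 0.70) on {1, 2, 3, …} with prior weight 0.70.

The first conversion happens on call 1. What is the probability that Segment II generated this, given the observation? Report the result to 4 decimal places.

By Bayes' theorem, P(k | x) = P(Z=k) f_k(x) / Σ_j P(Z=j) f_j(x).
Component likelihoods at x = 1:
  L_I = 0.6
  L_II = 0.7
Unnormalised posteriors:
  P(Z=I)·L_I = 0.30 × 0.6 = 0.18
  P(Z=II)·L_II = 0.70 × 0.7 = 0.49
Evidence: 0.18 + 0.49 = 0.67
P(Segment II | x) ≈ 0.7313

0.7313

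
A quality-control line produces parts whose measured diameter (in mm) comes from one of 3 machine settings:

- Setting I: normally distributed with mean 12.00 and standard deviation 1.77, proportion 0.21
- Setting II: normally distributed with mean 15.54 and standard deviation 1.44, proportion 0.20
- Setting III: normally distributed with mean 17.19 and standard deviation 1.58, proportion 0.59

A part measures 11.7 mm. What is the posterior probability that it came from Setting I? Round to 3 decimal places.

0.960

P(component k | x) = π_k·f_k(x) / marginal(x), where marginal(x) = Σ_j π_j·f_j(x).
Component likelihoods at x = 11.7 mm:
  f_I = (1/(1.77·√(2π)))·exp(−(11.7−12.00)²/(2·1.77²)) = 0.225391·exp(-0.01436) = 0.222177
  f_II = (1/(1.44·√(2π)))·exp(−(11.7−15.54)²/(2·1.44²)) = 0.277043·exp(-3.55556) = 0.00791388
  f_III = (1/(1.58·√(2π)))·exp(−(11.7−17.19)²/(2·1.58²)) = 0.252495·exp(-6.03671) = 0.000603312
Multiply by the mixture weights:
  π_I·f_I = 0.21 × 0.222177 = 0.0466571
  π_II·f_II = 0.20 × 0.00791388 = 0.00158278
  π_III·f_III = 0.59 × 0.000603312 = 0.000355954
Evidence: 0.0466571 + 0.00158278 + 0.000355954 = 0.0485959
So the posterior for Setting I is 0.0466571 / 0.0485959 ≈ 0.960.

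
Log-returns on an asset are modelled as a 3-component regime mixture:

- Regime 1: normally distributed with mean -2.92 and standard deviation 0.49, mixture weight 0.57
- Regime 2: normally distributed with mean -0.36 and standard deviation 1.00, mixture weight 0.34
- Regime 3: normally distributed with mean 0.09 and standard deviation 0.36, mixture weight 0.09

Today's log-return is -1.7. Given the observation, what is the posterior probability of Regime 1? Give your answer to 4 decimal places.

0.2745

The responsibility of component k is P(Z=k) f_k(x) divided by Σ_j P(Z=j) f_j(x).
Normal densities:
  f_1 = (1/(0.49·√(2π)))·exp(−(-1.7−-2.92)²/(2·0.49²)) = 0.814168·exp(-3.09954) = 0.0366944
  f_2 = (1/(1.00·√(2π)))·exp(−(-1.7−-0.36)²/(2·1.00²)) = 0.398942·exp(-0.89780) = 0.162555
  f_3 = (1/(0.36·√(2π)))·exp(−(-1.7−0.09)²/(2·0.36²)) = 1.108173·exp(-12.36150) = 4.74327e-06
Unnormalised posteriors:
  P(Z=1)·f_1 = 0.57 × 0.0366944 = 0.0209158
  P(Z=2)·f_2 = 0.34 × 0.162555 = 0.0552687
  P(Z=3)·f_3 = 0.09 × 4.74327e-06 = 4.26894e-07
Evidence: 0.0209158 + 0.0552687 + 4.26894e-07 = 0.076185
P(Regime 1 | data) ≈ 0.2745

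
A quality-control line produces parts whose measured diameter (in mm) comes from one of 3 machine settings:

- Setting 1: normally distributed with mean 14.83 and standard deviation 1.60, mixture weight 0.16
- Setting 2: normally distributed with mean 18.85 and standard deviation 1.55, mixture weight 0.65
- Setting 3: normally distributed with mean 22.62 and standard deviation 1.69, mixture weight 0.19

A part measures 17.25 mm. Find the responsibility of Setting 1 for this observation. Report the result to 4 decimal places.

Posterior ∝ prior × likelihood, so P(k | x) ∝ π_k f_k(x); normalise over all components.
Component likelihoods at x = 17.25 mm:
  f_1 = (1/(1.60·√(2π)))·exp(−(17.25−14.83)²/(2·1.60²)) = 0.249339·exp(-1.14383) = 0.0794386
  f_2 = (1/(1.55·√(2π)))·exp(−(17.25−18.85)²/(2·1.55²)) = 0.257382·exp(-0.53278) = 0.151076
  f_3 = (1/(1.69·√(2π)))·exp(−(17.25−22.62)²/(2·1.69²)) = 0.236061·exp(-5.04830) = 0.00151556
Prior × likelihood for each component:
  π_1·f_1 = 0.16 × 0.0794386 = 0.0127102
  π_2·f_2 = 0.65 × 0.151076 = 0.0981994
  π_3·f_3 = 0.19 × 0.00151556 = 0.000287957
Sum: 0.0127102 + 0.0981994 + 0.000287957 = 0.111198
P(Setting 1 | 17.25 mm) ≈ 0.1143

0.1143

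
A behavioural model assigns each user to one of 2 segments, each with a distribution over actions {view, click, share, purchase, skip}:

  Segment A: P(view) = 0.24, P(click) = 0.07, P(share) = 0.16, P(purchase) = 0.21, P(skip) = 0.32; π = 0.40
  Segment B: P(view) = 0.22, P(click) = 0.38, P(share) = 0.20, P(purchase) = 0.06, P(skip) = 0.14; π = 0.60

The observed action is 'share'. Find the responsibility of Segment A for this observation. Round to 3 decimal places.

Posterior ∝ prior × likelihood, so P(k | x) ∝ π_k f_k(x); normalise over all components.
Categorical probabilities:
  f_A = P(share | comp) = 0.16
  f_B = P(share | comp) = 0.20
Unnormalised posteriors:
  π_A·f_A = 0.40 × 0.16 = 0.064
  π_B·f_B = 0.60 × 0.2 = 0.12
Sum: 0.064 + 0.12 = 0.184
P(Segment A | the observation) ≈ 0.348

0.348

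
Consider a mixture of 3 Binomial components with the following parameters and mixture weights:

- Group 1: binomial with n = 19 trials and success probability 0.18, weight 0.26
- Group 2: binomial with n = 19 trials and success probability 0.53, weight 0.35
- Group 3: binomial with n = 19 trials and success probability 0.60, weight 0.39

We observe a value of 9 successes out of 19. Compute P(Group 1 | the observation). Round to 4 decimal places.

0.0069

The responsibility of component k is π_k f_k(x) divided by Σ_j π_j f_j(x).
Evaluate each component's likelihood at the observed value:
  L_1 = C(19,9)·0.18^9·0.82^10 = 92378·1.98359e-07·0.137448 = 0.0025186
  L_2 = C(19,9)·0.53^9·0.47^10 = 92378·0.00329976·0.000525991 = 0.160336
  L_3 = C(19,9)·0.60^9·0.40^10 = 92378·0.0100777·0.000104858 = 0.097618
Multiply by the mixture weights:
  π_1·L_1 = 0.26 × 0.0025186 = 0.000654837
  π_2·L_2 = 0.35 × 0.160336 = 0.0561175
  π_3·L_3 = 0.39 × 0.097618 = 0.038071
Sum: 0.000654837 + 0.0561175 + 0.038071 = 0.0948433
P(Group 1 | data) = 0.000654837 / 0.0948433 ≈ 0.0069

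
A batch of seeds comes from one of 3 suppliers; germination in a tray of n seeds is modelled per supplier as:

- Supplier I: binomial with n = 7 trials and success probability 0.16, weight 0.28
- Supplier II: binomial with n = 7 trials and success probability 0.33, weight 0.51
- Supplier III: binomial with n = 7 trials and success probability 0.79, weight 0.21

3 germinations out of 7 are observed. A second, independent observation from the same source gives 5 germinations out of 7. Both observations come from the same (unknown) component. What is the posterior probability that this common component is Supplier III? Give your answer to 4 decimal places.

The responsibility of component k is π_k f_k(x) divided by Σ_j π_j f_j(x).
Since both observations come from the same component, the likelihood for component k is f_k(x₁)·f_k(x₂).
  p_I = [C(7,3)·0.16^3·0.84^4 = 35·0.004096·0.497871 = 0.0713748] × [0.00155374] = 0.000110898
  p_II = [C(7,3)·0.33^3·0.67^4 = 35·0.035937·0.201511 = 0.25346] × [0.0368925] = 0.00935078
  p_III = [C(7,3)·0.79^3·0.21^4 = 35·0.493039·0.00194481 = 0.0335604] × [0.284966] = 0.00956357
Weight by the priors:
  π_I·p_I = 0.28 × 0.000110898 = 3.10514e-05
  π_II·p_II = 0.51 × 0.00935078 = 0.0047689
  π_III·p_III = 0.21 × 0.00956357 = 0.00200835
Sum: 3.10514e-05 + 0.0047689 + 0.00200835 = 0.0068083
Responsibility of Supplier III: 0.00200835 / 0.0068083 ≈ 0.2950

0.2950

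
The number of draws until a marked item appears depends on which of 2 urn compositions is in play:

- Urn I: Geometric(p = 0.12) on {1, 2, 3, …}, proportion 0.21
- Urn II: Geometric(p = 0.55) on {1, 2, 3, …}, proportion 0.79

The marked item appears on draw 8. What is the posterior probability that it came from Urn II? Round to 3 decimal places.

Apply Bayes' rule: the posterior for each component is proportional to its prior times its likelihood at x.
Component likelihoods at x = 8:
  f_I = 0.12·(1−0.12)^7 = 0.12·0.408676 = 0.0490411
  f_II = 0.55·(1−0.55)^7 = 0.55·0.00373669 = 0.00205518
Multiply by the mixture weights:
  π_I·f_I = 0.21 × 0.0490411 = 0.0102986
  π_II·f_II = 0.79 × 0.00205518 = 0.00162359
Marginal: 0.0102986 + 0.00162359 = 0.0119222
Responsibility of Urn II: 0.00162359 / 0.0119222 ≈ 0.136

0.136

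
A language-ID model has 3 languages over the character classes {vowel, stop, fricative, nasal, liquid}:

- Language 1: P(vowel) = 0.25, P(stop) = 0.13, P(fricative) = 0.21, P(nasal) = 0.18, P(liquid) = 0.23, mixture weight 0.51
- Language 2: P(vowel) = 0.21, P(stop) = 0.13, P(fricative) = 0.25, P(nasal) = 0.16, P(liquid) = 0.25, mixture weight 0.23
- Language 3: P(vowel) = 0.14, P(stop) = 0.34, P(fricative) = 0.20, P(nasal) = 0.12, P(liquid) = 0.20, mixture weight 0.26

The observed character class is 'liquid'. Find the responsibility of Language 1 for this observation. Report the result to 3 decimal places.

0.517

P(component k | x) = π_k·f_k(x) / marginal(x), where marginal(x) = Σ_j π_j·f_j(x).
Component likelihoods at x = 'liquid':
  L_1 = 0.23
  L_2 = 0.25
  L_3 = 0.2
Weight by the priors:
  π_1·L_1 = 0.51 × 0.23 = 0.1173
  π_2·L_2 = 0.23 × 0.25 = 0.0575
  π_3·L_3 = 0.26 × 0.2 = 0.052
Evidence: 0.1173 + 0.0575 + 0.052 = 0.2268
Responsibility of Language 1: 0.1173 / 0.2268 ≈ 0.517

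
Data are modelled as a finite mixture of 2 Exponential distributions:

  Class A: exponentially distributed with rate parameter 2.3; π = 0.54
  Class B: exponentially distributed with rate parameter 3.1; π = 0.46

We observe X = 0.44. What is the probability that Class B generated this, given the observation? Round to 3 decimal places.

0.447

Posterior ∝ prior × likelihood, so P(k | x) ∝ π_k f_k(x); normalise over all components.
Evaluate each component's likelihood at the observed value:
  f_A = 2.3·e^(−2.3·0.44) = 2.3·e^(−1.0120) = 0.83603
  f_B = 3.1·e^(−3.1·0.44) = 3.1·e^(−1.3640) = 0.792472
Unnormalised posteriors:
  π_A·f_A = 0.54 × 0.83603 = 0.451456
  π_B·f_B = 0.46 × 0.792472 = 0.364537
Denominator: 0.451456 + 0.364537 = 0.815993
Responsibility of Class B: 0.364537 / 0.815993 ≈ 0.447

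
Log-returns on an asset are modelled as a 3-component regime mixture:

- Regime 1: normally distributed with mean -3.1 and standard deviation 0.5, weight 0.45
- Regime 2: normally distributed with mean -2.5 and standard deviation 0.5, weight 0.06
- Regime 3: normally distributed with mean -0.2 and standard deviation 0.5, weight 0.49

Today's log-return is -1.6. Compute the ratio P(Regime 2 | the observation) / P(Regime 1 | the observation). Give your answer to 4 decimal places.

2.3752

Only the two components matter; the odds are (π_i f_i(x)) / (π_j f_j(x)).
Evaluate each component's likelihood at the observed value:
  L_1 = (1/(0.5·√(2π)))·exp(−(-1.6−-3.1)²/(2·0.5²)) = 0.797885·exp(-4.50000) = 0.0088637
  L_2 = (1/(0.5·√(2π)))·exp(−(-1.6−-2.5)²/(2·0.5²)) = 0.797885·exp(-1.62000) = 0.1579
  L_3 = (1/(0.5·√(2π)))·exp(−(-1.6−-0.2)²/(2·0.5²)) = 0.797885·exp(-3.92000) = 0.0158309
0.00947402 / 0.00398866 ≈ 2.3752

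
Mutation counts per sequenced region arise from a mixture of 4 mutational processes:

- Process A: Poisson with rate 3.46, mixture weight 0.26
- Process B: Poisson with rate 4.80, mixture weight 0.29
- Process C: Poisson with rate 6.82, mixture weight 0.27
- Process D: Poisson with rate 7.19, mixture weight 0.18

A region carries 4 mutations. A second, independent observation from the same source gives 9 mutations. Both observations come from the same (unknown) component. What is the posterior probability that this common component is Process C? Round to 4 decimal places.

0.4194

P(component k | x) = π_k·f_k(x) / marginal(x), where marginal(x) = Σ_j π_j·f_j(x).
Since both observations come from the same component, the likelihood for component k is f_k(x₁)·f_k(x₂).
  f_A = [e^(−3.46)·3.46^4/4! = 0.187687] × [0.00615549] = 0.00115531
  f_B = [e^(−4.80)·4.80^4/4! = 0.182029] × [0.0306757] = 0.00558386
  f_C = [e^(−6.82)·6.82^4/4! = 0.0984097] × [0.0960302] = 0.00945031
  f_D = [e^(−7.19)·7.19^4/4! = 0.0839705] × [0.106714] = 0.0089608
Unnormalised posteriors:
  π_A·f_A = 0.26 × 0.00115531 = 0.00030038
  π_B·f_B = 0.29 × 0.00558386 = 0.00161932
  π_C·f_C = 0.27 × 0.00945031 = 0.00255158
  π_D·f_D = 0.18 × 0.0089608 = 0.00161294
Marginal: 0.00030038 + 0.00161932 + 0.00255158 + 0.00161294 = 0.00608423
P(Process C | x₁,x₂) = 0.00255158 / 0.00608423 ≈ 0.4194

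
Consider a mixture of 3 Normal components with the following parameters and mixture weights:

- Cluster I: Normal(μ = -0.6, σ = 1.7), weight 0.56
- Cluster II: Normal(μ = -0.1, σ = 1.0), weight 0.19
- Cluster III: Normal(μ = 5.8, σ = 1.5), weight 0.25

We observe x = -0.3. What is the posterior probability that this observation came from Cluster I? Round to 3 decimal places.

0.635

P(component k | x) = π_k·f_k(x) / marginal(x), where marginal(x) = Σ_j π_j·f_j(x).
Normal densities:
  L_I = (1/(1.7·√(2π)))·exp(−(-0.3−-0.6)²/(2·1.7²)) = 0.234672·exp(-0.01557) = 0.231046
  L_II = (1/(1.0·√(2π)))·exp(−(-0.3−-0.1)²/(2·1.0²)) = 0.398942·exp(-0.02000) = 0.391043
  L_III = (1/(1.5·√(2π)))·exp(−(-0.3−5.8)²/(2·1.5²)) = 0.265962·exp(-8.26889) = 6.81846e-05
Unnormalised posteriors:
  π_I·L_I = 0.56 × 0.231046 = 0.129386
  π_II·L_II = 0.19 × 0.391043 = 0.0742981
  π_III·L_III = 0.25 × 6.81846e-05 = 1.70461e-05
Denominator: 0.129386 + 0.0742981 + 1.70461e-05 = 0.203701
Responsibility of Cluster I: 0.129386 / 0.203701 ≈ 0.635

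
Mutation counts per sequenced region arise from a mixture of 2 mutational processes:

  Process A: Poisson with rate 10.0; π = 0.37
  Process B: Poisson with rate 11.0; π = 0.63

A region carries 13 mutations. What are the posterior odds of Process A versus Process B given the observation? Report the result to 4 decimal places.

Posterior odds = (π_i f_i(x)) / (π_j f_j(x)); the normalising sum cancels.
Component likelihoods at x = 13 mutations:
  L_A = e^(−10.0)·10.0^13/13! = 0.0729079
  L_B = e^(−11.0)·11.0^13/13! = 0.0925945
Odds = (0.37/0.63) × (0.0729079/0.0925945) = 0.587302 × 0.787389 ≈ 0.4624

0.4624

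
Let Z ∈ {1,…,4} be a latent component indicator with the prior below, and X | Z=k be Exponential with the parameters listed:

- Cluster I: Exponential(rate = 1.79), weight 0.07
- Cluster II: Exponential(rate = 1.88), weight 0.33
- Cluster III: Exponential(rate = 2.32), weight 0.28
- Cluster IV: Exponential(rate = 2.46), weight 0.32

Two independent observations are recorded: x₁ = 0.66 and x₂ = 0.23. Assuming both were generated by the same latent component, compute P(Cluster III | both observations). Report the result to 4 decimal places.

The responsibility of component k is w_k f_k(x) divided by Σ_j w_j f_j(x).
Since both observations come from the same component, the likelihood for component k is f_k(x₁)·f_k(x₂).
  p_I = [0.549259] × [1.18592] = 0.651376
  p_II = [0.543607] × [1.22003] = 0.663215
  p_III = [0.50176] × [1.36066] = 0.682723
  p_IV = [0.485081] × [1.39705] = 0.677682
Prior × likelihood for each component:
  w_I·p_I = 0.07 × 0.651376 = 0.0455963
  w_II·p_II = 0.33 × 0.663215 = 0.218861
  w_III·p_III = 0.28 × 0.682723 = 0.191163
  w_IV·p_IV = 0.32 × 0.677682 = 0.216858
Sum: 0.0455963 + 0.218861 + 0.191163 + 0.216858 = 0.672478
Responsibility of Cluster III: 0.191163 / 0.672478 ≈ 0.2843

0.2843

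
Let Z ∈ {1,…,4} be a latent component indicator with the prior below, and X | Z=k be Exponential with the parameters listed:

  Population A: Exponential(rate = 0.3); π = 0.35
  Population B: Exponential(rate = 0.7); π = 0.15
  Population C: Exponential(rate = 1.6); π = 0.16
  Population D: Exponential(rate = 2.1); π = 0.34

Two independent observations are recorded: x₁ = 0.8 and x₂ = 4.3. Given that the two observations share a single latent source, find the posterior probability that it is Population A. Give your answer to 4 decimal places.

0.7544

Posterior ∝ prior × likelihood, so P(k | x) ∝ w_k f_k(x); normalise over all components.
Since both observations come from the same component, the likelihood for component k is f_k(x₁)·f_k(x₂).
  f_A = [0.235988] × [0.0825812] = 0.0194882
  f_B = [0.399846] × [0.0345042] = 0.0137964
  f_C = [0.44486] × [0.00164503] = 0.000731808
  f_D = [0.391385] × [0.000251501] = 9.84339e-05
Unnormalised posteriors:
  w_A·f_A = 0.35 × 0.0194882 = 0.00682087
  w_B·f_B = 0.15 × 0.0137964 = 0.00206946
  w_C·f_C = 0.16 × 0.000731808 = 0.000117089
  w_D·f_D = 0.34 × 9.84339e-05 = 3.34675e-05
Evidence: 0.00682087 + 0.00206946 + 0.000117089 + 3.34675e-05 = 0.00904089
Responsibility of Population A: 0.00682087 / 0.00904089 ≈ 0.7544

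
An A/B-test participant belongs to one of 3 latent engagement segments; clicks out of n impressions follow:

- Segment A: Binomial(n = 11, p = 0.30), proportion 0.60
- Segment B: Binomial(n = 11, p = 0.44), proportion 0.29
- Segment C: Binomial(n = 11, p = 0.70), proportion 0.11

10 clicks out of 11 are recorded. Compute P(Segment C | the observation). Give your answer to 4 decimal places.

0.9523

Posterior ∝ prior × likelihood, so P(k | x) ∝ P(Z=k) f_k(x); normalise over all components.
Binomial probabilities:
  L_A = C(11,10)·0.30^10·0.70^1 = 11·5.9049e-06·0.7 = 4.54677e-05
  L_B = C(11,10)·0.44^10·0.56^1 = 11·0.000271974·0.56 = 0.00167536
  L_C = C(11,10)·0.70^10·0.30^1 = 11·0.0282475·0.3 = 0.0932168
Multiply by the mixture weights:
  P(Z=A)·L_A = 0.60 × 4.54677e-05 = 2.72806e-05
  P(Z=B)·L_B = 0.29 × 0.00167536 = 0.000485854
  P(Z=C)·L_C = 0.11 × 0.0932168 = 0.0102539
Evidence: 2.72806e-05 + 0.000485854 + 0.0102539 = 0.010767
P(Segment C | x) = 0.0102539 / 0.010767 ≈ 0.9523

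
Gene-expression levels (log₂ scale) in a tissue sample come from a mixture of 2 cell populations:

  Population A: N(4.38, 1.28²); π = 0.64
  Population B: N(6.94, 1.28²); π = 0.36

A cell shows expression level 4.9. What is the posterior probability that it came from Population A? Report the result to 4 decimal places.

0.8536

By Bayes' theorem, P(k | x) = π_k f_k(x) / Σ_j π_j f_j(x).
Component likelihoods at x = 4.9:
  L_A = (1/(1.28·√(2π)))·exp(−(4.9−4.38)²/(2·1.28²)) = 0.311674·exp(-0.08252) = 0.286987
  L_B = (1/(1.28·√(2π)))·exp(−(4.9−6.94)²/(2·1.28²)) = 0.311674·exp(-1.27002) = 0.0875261
Prior × likelihood for each component:
  π_A·L_A = 0.64 × 0.286987 = 0.183672
  π_B·L_B = 0.36 × 0.0875261 = 0.0315094
Denominator: 0.183672 + 0.0315094 = 0.215181
Responsibility of Population A: 0.183672 / 0.215181 ≈ 0.8536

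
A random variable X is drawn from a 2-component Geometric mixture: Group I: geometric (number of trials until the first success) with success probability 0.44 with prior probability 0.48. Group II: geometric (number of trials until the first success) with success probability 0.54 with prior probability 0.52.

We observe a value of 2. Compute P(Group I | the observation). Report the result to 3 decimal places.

P(component k | x) = P(Z=k)·f_k(x) / marginal(x), where marginal(x) = Σ_j P(Z=j)·f_j(x).
Component likelihoods at x = 2:
  p_I = 0.44·(1−0.44)^1 = 0.44·0.56 = 0.2464
  p_II = 0.54·(1−0.54)^1 = 0.54·0.46 = 0.2484
Multiply by the mixture weights:
  P(Z=I)·p_I = 0.48 × 0.2464 = 0.118272
  P(Z=II)·p_II = 0.52 × 0.2484 = 0.129168
Marginal: 0.118272 + 0.129168 = 0.24744
Responsibility of Group I: 0.118272 / 0.24744 ≈ 0.478

0.478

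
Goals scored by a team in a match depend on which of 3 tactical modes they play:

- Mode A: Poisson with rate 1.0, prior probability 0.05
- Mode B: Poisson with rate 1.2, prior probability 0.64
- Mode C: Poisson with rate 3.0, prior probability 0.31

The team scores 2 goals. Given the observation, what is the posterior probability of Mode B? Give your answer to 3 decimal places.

0.638

By Bayes' theorem, P(k | x) = π_k f_k(x) / Σ_j π_j f_j(x).
Component likelihoods at x = 2 goals:
  L_A = e^(−1.0)·1.0^2/2! = 0.18394
  L_B = e^(−1.2)·1.2^2/2! = 0.21686
  L_C = e^(−3.0)·3.0^2/2! = 0.224042
Unnormalised posteriors:
  π_A·L_A = 0.05 × 0.18394 = 0.00919699
  π_B·L_B = 0.64 × 0.21686 = 0.13879
  π_C·L_C = 0.31 × 0.224042 = 0.069453
Denominator: 0.00919699 + 0.13879 + 0.069453 = 0.21744
Responsibility of Mode B: 0.13879 / 0.21744 ≈ 0.638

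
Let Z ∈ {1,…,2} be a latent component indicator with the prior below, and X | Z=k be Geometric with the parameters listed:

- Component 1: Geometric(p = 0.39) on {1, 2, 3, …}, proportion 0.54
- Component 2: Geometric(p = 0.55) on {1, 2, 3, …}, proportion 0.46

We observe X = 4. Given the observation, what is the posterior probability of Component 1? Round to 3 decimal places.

0.675

Posterior ∝ prior × likelihood, so P(k | x) ∝ P(Z=k) f_k(x); normalise over all components.
Component likelihoods at x = 4:
  p_1 = 0.39·(1−0.39)^3 = 0.39·0.226981 = 0.0885226
  p_2 = 0.55·(1−0.55)^3 = 0.55·0.091125 = 0.0501187
Weight by the priors:
  P(Z=1)·p_1 = 0.54 × 0.0885226 = 0.0478022
  P(Z=2)·p_2 = 0.46 × 0.0501187 = 0.0230546
Normaliser: 0.0478022 + 0.0230546 = 0.0708568
P(Component 1 | data) = 0.0478022 / 0.0708568 ≈ 0.675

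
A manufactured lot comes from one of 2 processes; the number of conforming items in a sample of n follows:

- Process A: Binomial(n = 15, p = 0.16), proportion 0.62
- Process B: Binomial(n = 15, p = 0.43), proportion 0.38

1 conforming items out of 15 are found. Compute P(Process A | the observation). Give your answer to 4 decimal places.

The responsibility of component k is π_k f_k(x) divided by Σ_j π_j f_j(x).
Component likelihoods at x = 1 conforming items out of 15:
  L_A = 0.208988
  L_B = 0.00246495
Multiply by the mixture weights:
  π_A·L_A = 0.62 × 0.208988 = 0.129573
  π_B·L_B = 0.38 × 0.00246495 = 0.00093668
Sum: 0.129573 + 0.00093668 = 0.130509
So the posterior for Process A is 0.129573 / 0.130509 ≈ 0.9928.

0.9928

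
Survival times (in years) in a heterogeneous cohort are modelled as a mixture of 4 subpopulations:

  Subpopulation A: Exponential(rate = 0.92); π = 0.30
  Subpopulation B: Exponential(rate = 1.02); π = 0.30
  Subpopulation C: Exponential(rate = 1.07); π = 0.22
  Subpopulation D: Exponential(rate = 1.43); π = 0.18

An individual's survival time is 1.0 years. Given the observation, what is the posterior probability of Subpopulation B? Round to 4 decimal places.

Apply Bayes' rule: the posterior for each component is proportional to its prior times its likelihood at x.
Exponential densities:
  L_A = 0.366638
  L_B = 0.367807
  L_C = 0.367019
  L_D = 0.342212
Unnormalised posteriors:
  π_A·L_A = 0.30 × 0.366638 = 0.109991
  π_B·L_B = 0.30 × 0.367807 = 0.110342
  π_C·L_C = 0.22 × 0.367019 = 0.0807442
  π_D·L_D = 0.18 × 0.342212 = 0.0615981
Normaliser: 0.109991 + 0.110342 + 0.0807442 + 0.0615981 = 0.362676
So the posterior for Subpopulation B is 0.110342 / 0.362676 ≈ 0.3042.

0.3042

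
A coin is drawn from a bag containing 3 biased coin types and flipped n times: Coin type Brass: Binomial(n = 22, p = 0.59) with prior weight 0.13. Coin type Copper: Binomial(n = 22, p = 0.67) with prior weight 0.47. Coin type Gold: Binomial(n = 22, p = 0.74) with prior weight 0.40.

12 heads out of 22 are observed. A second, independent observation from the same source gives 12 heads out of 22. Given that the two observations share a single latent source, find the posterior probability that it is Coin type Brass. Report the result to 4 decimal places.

0.4822

P(component k | x) = P(Z=k)·f_k(x) / marginal(x), where marginal(x) = Σ_j P(Z=j)·f_j(x).
Since both observations come from the same component, the likelihood for component k is f_k(x₁)·f_k(x₂).
  f_Brass = [C(22,12)·0.59^12·0.41^10 = 646646·0.0017792·0.000134227 = 0.154429] × [0.154429] = 0.0238484
  f_Copper = [C(22,12)·0.67^12·0.33^10 = 646646·0.00818272·1.53158e-05 = 0.0810408] × [0.0810408] = 0.00656761
  f_Gold = [C(22,12)·0.74^12·0.26^10 = 646646·0.0269638·1.41167e-06 = 0.0246139] × [0.0246139] = 0.000605845
Weight by the priors:
  P(Z=Brass)·f_Brass = 0.13 × 0.0238484 = 0.00310029
  P(Z=Copper)·f_Copper = 0.47 × 0.00656761 = 0.00308678
  P(Z=Gold)·f_Gold = 0.40 × 0.000605845 = 0.000242338
Denominator: 0.00310029 + 0.00308678 + 0.000242338 = 0.0064294
So the posterior for Coin type Brass is 0.00310029 / 0.0064294 ≈ 0.4822.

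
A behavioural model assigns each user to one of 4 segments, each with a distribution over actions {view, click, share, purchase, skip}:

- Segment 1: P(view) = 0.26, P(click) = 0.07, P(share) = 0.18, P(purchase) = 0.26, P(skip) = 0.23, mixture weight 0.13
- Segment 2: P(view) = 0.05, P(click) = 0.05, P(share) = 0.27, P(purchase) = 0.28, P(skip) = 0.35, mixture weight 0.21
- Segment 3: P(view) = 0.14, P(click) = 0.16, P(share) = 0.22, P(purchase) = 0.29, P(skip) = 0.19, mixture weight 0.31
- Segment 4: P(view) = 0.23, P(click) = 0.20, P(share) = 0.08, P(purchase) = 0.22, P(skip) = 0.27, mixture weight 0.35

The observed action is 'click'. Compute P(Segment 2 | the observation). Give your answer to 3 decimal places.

0.075

By Bayes' theorem, P(k | x) = π_k f_k(x) / Σ_j π_j f_j(x).
Evaluate each component's likelihood at the observed value:
  p_1 = P(click | comp) = 0.07
  p_2 = P(click | comp) = 0.05
  p_3 = P(click | comp) = 0.16
  p_4 = P(click | comp) = 0.20
Unnormalised posteriors:
  π_1·p_1 = 0.13 × 0.07 = 0.0091
  π_2·p_2 = 0.21 × 0.05 = 0.0105
  π_3·p_3 = 0.31 × 0.16 = 0.0496
  π_4·p_4 = 0.35 × 0.2 = 0.07
Sum: 0.0091 + 0.0105 + 0.0496 + 0.07 = 0.1392
P(Segment 2 | 'click') ≈ 0.075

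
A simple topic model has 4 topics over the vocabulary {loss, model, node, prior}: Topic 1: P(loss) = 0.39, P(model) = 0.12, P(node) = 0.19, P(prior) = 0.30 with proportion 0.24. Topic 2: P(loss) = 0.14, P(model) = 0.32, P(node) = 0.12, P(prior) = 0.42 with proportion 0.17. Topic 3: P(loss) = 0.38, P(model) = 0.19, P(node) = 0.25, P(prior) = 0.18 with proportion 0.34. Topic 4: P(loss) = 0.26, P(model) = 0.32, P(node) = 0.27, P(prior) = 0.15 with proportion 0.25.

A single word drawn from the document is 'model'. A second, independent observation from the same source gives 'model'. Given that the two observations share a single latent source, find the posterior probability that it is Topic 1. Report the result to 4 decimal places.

By Bayes' theorem, P(k | x) = w_k f_k(x) / Σ_j w_j f_j(x).
Since both observations come from the same component, the likelihood for component k is f_k(x₁)·f_k(x₂).
  f_1 = [0.12] × [0.12] = 0.0144
  f_2 = [0.32] × [0.32] = 0.1024
  f_3 = [0.19] × [0.19] = 0.0361
  f_4 = [0.32] × [0.32] = 0.1024
Unnormalised posteriors:
  w_1·f_1 = 0.24 × 0.0144 = 0.003456
  w_2·f_2 = 0.17 × 0.1024 = 0.017408
  w_3·f_3 = 0.34 × 0.0361 = 0.012274
  w_4·f_4 = 0.25 × 0.1024 = 0.0256
Normaliser: 0.003456 + 0.017408 + 0.012274 + 0.0256 = 0.058738
P(Topic 1 | data) = 0.003456 / 0.058738 ≈ 0.0588

0.0588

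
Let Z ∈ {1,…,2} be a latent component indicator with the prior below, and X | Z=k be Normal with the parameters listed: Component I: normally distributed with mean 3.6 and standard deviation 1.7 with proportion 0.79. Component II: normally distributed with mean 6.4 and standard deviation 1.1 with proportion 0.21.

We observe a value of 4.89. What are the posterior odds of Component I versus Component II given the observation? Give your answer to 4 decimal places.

4.6828

Posterior odds = (P(Z=i) f_i(x)) / (P(Z=j) f_j(x)); the normalising sum cancels.
Evaluate each component's likelihood at the observed value:
  p_I = 0.175964
  p_II = 0.141361
0.139012 / 0.0296858 ≈ 4.6828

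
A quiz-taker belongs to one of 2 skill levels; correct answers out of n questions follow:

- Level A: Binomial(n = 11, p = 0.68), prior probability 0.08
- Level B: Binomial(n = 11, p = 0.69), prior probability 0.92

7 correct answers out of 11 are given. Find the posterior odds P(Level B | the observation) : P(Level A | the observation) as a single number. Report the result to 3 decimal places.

11.218

Posterior odds = (π_i f_i(x)) / (π_j f_j(x)); the normalising sum cancels.
Component likelihoods at x = 7 correct answers out of 11:
  L_A = C(11,7)·0.68^7·0.32^4 = 330·0.0672299·0.0104858 = 0.232636
  L_B = C(11,7)·0.69^7·0.31^4 = 330·0.0744635·0.00923521 = 0.226936
0.208782 / 0.0186109 ≈ 11.218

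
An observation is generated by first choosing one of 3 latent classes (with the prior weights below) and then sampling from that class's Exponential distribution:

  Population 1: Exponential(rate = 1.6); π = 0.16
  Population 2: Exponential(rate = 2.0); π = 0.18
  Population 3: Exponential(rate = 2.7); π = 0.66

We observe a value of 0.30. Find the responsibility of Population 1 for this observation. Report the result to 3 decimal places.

0.138

Apply Bayes' rule: the posterior for each component is proportional to its prior times its likelihood at x.
Component likelihoods at x = 0.30:
  p_1 = 1.6·e^(−1.6·0.30) = 1.6·e^(−0.4800) = 0.990053
  p_2 = 2.0·e^(−2.0·0.30) = 2.0·e^(−0.6000) = 1.09762
  p_3 = 2.7·e^(−2.7·0.30) = 2.7·e^(−0.8100) = 1.20112
Prior × likelihood for each component:
  π_1·p_1 = 0.16 × 0.990053 = 0.158409
  π_2·p_2 = 0.18 × 1.09762 = 0.197572
  π_3·p_3 = 0.66 × 1.20112 = 0.792737
Evidence: 0.158409 + 0.197572 + 0.792737 = 1.14872
P(Population 1 | 0.30) ≈ 0.138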